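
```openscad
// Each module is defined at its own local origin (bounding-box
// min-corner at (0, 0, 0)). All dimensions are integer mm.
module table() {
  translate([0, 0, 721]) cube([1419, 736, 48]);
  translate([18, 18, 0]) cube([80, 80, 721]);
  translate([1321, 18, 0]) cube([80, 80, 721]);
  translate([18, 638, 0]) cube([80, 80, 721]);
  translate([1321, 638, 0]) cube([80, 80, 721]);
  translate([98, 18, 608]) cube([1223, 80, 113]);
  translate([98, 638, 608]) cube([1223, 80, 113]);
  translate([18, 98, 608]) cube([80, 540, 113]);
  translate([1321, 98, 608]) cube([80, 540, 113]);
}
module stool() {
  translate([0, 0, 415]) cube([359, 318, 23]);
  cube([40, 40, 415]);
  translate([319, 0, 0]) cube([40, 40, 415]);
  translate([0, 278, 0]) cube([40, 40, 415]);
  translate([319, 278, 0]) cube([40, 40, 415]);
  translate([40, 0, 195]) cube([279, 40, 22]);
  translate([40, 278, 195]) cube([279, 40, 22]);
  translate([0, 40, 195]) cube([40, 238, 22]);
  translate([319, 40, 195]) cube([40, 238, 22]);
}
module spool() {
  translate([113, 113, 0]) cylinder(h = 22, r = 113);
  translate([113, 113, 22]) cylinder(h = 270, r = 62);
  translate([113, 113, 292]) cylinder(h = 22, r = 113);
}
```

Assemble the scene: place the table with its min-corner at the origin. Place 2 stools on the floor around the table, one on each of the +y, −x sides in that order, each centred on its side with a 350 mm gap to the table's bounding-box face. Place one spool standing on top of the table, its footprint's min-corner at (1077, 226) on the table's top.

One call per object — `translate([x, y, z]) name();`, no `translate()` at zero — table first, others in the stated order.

table();
translate([530, 1086, 0]) stool();
translate([-709, 209, 0]) stool();
translate([1077, 226, 769]) spool();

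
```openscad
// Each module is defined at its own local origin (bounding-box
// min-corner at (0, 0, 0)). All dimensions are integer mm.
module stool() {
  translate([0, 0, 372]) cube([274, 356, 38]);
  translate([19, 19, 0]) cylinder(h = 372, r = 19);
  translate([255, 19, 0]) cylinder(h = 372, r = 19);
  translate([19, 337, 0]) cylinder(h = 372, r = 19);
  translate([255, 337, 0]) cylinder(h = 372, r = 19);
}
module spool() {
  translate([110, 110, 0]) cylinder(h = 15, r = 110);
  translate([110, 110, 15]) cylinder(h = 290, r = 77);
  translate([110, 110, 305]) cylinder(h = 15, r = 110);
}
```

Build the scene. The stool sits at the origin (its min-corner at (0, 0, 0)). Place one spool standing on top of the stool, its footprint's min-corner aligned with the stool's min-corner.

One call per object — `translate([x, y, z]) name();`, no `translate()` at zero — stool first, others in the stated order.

stool();
translate([0, 0, 410]) spool();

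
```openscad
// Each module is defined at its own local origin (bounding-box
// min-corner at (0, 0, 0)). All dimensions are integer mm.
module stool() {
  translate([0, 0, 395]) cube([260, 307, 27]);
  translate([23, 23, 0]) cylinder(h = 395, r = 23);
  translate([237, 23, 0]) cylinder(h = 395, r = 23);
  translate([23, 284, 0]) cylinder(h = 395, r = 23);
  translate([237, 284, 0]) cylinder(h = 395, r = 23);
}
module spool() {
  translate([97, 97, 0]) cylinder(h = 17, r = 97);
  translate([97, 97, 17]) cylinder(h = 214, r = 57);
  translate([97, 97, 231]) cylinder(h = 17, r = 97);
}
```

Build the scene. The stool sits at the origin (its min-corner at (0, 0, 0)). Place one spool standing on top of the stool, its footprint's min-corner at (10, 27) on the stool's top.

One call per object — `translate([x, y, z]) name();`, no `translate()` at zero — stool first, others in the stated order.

stool();
translate([10, 27, 422]) spool();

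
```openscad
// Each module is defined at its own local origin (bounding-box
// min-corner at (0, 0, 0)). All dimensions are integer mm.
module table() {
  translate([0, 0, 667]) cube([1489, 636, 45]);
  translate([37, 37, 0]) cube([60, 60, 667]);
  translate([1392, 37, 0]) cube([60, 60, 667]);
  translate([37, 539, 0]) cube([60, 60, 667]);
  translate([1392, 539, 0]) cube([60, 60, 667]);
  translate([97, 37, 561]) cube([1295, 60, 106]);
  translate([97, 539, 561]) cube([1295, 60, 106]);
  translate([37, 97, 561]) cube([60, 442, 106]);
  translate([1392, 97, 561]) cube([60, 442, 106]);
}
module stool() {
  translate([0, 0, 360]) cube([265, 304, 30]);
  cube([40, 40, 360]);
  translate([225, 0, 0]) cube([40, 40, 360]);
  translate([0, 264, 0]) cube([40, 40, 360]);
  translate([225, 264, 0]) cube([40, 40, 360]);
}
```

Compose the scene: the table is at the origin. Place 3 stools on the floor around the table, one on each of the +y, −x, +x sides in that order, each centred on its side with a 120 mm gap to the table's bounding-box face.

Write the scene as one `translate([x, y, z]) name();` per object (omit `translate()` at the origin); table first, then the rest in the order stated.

table();
translate([612, 756, 0]) stool();
translate([-385, 166, 0]) stool();
translate([1609, 166, 0]) stool();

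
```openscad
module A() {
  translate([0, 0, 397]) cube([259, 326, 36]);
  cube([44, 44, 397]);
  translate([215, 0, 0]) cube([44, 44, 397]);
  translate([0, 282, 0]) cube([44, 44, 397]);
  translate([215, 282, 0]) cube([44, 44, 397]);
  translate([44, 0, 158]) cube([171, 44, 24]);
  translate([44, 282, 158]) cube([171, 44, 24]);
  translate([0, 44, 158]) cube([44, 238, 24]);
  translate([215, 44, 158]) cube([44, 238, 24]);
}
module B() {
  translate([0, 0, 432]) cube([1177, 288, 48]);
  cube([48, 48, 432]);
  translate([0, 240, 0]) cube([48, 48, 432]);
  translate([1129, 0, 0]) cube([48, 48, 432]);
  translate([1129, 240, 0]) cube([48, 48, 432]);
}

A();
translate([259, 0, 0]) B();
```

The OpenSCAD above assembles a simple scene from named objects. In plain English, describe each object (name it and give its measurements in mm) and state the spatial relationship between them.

A is a four-legged stool. The seat is 259×326 mm, 36 mm thick, top at z = 433 mm. It stands on four square legs, each 44×44 mm in cross-section, from z = 0 to the seat underside, each flush with a corner of the seat. Four stretchers, 44 mm wide and 24 mm tall, connect adjacent legs with their undersides at z = 158 mm, each running between the inner faces of the legs it joins and aligned with the legs' outer faces on the other axis.

B is a bench: a 1177×288 mm seat slab, 48 mm thick, top at z = 480 mm, on four 48×48 mm square legs flush with the seat corners and standing on z = 0.

The bench is against the stool's +x side, with their −y faces flush.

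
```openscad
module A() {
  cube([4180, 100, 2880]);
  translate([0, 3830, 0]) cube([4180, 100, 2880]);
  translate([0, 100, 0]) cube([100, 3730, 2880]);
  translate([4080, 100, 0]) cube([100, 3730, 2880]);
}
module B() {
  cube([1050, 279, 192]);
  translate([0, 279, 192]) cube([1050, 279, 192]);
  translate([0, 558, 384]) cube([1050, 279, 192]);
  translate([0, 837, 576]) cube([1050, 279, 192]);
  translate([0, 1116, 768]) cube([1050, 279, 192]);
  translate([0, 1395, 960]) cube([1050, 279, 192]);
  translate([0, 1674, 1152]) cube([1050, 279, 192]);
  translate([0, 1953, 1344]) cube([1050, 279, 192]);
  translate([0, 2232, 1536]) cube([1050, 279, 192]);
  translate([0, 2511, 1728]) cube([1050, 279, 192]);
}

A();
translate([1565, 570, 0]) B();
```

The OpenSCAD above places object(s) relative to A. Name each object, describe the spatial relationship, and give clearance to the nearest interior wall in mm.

A is a house frame. B is a staircase. The staircase sits inside the house frame, centred. The clearance to the nearest interior wall is 470 mm.

Clearances: x = 1465, y = 470; minimum 470 mm.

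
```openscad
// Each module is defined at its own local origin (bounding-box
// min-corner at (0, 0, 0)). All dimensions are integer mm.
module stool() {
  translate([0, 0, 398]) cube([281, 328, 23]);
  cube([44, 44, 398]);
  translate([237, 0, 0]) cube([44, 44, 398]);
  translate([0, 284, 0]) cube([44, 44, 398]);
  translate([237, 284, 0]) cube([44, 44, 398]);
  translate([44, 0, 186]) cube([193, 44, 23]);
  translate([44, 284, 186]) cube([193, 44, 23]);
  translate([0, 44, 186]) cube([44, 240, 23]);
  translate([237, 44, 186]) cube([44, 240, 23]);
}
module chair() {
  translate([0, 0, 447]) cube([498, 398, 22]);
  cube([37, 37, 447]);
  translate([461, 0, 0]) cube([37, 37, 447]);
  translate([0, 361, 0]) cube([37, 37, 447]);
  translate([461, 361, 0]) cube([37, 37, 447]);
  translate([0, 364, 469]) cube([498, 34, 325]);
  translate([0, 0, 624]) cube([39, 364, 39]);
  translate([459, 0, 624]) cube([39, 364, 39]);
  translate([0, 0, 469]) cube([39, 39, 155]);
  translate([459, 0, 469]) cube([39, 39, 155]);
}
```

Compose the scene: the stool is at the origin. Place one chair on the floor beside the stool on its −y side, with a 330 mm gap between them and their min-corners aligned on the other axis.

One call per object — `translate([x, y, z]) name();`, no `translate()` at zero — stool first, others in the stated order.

stool();
translate([0, -728, 0]) chair();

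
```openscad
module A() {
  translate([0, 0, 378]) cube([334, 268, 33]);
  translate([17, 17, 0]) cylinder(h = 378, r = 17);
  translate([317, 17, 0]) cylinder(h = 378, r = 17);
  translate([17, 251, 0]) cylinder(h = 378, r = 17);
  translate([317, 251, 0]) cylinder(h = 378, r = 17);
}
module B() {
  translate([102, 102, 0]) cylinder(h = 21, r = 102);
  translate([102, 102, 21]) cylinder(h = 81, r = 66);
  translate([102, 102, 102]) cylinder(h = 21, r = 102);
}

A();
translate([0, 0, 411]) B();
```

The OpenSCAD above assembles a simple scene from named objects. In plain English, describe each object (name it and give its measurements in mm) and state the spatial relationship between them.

A is a simple wooden stool: a rectangular seat 334 mm (x) by 268 mm (y), 33 mm thick, top face at z = 411 mm, on four round legs, each 34 mm in diameter. The legs rest on z = 0, each leg's axis is inset half a diameter from the nearest pair of seat edges (so the leg's bounding box is flush with the corner).

B is a spool: two coaxial disc flanges of radius 102 mm and thickness 21 mm, joined by a core cylinder of radius 66 mm and height 81 mm. The lower flange rests on z = 0 and the three cylinders share a vertical axis.

The spool is on top of the stool.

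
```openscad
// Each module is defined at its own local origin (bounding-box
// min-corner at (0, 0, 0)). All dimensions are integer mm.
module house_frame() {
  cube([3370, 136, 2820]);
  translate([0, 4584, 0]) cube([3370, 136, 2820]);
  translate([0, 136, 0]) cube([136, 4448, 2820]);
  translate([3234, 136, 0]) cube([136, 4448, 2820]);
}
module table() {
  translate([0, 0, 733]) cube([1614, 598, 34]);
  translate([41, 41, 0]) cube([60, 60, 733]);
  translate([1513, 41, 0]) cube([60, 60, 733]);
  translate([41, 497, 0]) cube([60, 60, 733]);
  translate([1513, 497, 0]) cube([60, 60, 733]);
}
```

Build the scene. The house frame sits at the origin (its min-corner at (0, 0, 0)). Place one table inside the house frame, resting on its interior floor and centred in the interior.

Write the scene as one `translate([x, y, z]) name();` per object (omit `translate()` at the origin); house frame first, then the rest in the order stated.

house_frame();
translate([878, 2061, 0]) table();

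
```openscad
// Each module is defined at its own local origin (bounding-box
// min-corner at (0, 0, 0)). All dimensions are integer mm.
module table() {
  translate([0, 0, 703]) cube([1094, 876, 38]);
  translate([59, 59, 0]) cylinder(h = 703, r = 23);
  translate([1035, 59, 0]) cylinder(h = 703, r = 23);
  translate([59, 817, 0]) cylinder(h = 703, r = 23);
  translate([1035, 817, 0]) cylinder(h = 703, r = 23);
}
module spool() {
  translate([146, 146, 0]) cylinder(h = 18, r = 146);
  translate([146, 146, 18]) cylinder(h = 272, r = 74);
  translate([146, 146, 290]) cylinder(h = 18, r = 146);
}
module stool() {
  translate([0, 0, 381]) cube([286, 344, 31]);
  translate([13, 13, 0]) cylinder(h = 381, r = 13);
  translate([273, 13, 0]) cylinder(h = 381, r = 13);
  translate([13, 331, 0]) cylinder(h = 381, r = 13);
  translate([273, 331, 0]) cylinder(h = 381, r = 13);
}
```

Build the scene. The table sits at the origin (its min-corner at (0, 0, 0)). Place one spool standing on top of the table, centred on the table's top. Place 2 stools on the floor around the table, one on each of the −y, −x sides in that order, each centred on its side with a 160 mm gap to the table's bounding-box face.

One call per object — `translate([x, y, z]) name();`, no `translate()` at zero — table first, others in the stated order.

table();
translate([401, 292, 741]) spool();
translate([404, -504, 0]) stool();
translate([-446, 266, 0]) stool();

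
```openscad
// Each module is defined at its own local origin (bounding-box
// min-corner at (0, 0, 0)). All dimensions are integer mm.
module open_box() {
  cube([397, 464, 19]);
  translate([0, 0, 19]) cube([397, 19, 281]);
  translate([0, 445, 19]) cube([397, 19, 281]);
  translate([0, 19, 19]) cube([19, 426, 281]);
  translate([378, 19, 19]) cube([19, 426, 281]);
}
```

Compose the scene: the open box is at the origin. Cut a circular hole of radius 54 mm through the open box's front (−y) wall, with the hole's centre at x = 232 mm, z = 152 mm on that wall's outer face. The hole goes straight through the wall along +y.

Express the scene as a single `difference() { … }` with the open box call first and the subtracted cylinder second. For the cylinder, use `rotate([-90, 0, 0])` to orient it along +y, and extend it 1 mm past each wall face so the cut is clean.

difference() {
  open_box();
  translate([232, -1, 152]) rotate([-90, 0, 0]) cylinder(h = 21, r = 54);
}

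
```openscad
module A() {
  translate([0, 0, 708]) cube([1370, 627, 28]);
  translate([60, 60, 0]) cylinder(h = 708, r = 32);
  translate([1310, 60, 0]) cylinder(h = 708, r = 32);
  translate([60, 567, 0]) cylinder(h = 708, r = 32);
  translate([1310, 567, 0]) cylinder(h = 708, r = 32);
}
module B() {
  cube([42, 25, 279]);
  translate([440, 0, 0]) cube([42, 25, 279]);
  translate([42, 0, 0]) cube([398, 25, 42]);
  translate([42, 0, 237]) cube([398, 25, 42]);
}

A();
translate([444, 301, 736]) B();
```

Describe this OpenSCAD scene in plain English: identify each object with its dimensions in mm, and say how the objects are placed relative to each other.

A is a table with a 1370×627 mm rectangular top, 28 mm thick, top surface at z = 736 mm, supported by four round legs of 64 mm diameter, each leg's bounding box inset 28 mm from the nearest pair of top edges, running from the floor.

B is a rectangular picture frame lying in the x–z plane (depth along y). The opening is 398 mm wide (x) by 195 mm tall (z), surrounded by a border 42 mm wide on all four sides. The frame is 25 mm deep and is made of two full-height vertical stiles with two horizontal rails fitted between them.

The picture frame is on top of the table, centred.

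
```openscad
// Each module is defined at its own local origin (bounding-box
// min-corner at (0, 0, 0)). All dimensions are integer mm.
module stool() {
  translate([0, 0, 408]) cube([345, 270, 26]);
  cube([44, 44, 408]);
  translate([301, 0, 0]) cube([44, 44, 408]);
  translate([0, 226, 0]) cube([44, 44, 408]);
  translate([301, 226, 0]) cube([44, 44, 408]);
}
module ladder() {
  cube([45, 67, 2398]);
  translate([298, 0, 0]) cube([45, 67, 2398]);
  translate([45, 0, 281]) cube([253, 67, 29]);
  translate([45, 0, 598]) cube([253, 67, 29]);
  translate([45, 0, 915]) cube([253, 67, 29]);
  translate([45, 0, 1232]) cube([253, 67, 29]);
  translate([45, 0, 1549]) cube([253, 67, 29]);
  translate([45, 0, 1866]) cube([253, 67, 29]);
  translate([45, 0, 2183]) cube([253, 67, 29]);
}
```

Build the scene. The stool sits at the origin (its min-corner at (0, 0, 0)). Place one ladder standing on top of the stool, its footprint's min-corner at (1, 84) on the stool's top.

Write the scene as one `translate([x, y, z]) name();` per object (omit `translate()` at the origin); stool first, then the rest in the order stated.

stool();
translate([1, 84, 434]) ladder();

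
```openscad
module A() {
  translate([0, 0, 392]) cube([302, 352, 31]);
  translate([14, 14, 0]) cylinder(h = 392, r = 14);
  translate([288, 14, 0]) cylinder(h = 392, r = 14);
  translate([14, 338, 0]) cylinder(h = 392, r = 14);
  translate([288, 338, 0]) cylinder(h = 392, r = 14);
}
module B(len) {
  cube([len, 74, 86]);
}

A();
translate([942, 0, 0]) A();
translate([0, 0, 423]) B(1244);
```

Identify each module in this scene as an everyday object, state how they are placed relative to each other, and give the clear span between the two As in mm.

A is a stool. B is a beam. A beam spans the tops of two stools. The clear span between the two stools is 640 mm.

Second stool starts at x = 942; first ends at x = 302; clear span = 942 − 302 = 640 mm.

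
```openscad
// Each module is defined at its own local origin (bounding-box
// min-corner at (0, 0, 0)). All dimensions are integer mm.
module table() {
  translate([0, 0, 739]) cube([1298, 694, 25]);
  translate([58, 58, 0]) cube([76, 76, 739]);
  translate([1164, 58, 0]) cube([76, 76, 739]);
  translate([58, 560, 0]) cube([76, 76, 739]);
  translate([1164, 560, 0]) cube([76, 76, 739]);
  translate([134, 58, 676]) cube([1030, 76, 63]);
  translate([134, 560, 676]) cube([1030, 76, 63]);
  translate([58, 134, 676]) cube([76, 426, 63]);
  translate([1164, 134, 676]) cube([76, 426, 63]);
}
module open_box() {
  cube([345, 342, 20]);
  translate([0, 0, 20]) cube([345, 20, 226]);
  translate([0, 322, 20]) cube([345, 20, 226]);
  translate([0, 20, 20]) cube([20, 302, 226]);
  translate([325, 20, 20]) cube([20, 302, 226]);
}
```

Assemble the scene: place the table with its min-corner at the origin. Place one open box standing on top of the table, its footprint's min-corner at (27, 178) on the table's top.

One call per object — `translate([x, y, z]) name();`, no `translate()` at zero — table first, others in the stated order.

table();
translate([27, 178, 764]) open_box();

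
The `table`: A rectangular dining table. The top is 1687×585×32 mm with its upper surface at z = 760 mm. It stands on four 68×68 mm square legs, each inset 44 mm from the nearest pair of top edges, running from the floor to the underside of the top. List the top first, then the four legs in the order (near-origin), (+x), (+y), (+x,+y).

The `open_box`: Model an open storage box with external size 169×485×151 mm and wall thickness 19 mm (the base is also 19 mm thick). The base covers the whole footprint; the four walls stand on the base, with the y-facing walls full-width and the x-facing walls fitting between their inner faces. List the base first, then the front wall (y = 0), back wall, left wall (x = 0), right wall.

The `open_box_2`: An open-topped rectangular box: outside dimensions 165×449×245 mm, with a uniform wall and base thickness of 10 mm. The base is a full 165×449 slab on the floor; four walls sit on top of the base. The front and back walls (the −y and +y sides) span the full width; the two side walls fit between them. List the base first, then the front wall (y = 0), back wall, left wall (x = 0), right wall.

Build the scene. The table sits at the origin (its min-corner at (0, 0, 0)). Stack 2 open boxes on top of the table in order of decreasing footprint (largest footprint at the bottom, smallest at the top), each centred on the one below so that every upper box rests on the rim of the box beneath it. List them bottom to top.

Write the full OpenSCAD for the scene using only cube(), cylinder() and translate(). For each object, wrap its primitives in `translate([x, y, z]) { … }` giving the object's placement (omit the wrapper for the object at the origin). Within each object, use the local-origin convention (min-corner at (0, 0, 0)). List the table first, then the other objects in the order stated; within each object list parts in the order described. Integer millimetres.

translate([0, 0, 728]) cube([1687, 585, 32]);
translate([44, 44, 0]) cube([68, 68, 728]);
translate([1575, 44, 0]) cube([68, 68, 728]);
translate([44, 473, 0]) cube([68, 68, 728]);
translate([1575, 473, 0]) cube([68, 68, 728]);
translate([759, 50, 760]) {
  cube([169, 485, 19]);
  translate([0, 0, 19]) cube([169, 19, 132]);
  translate([0, 466, 19]) cube([169, 19, 132]);
  translate([0, 19, 19]) cube([19, 447, 132]);
  translate([150, 19, 19]) cube([19, 447, 132]);
}
translate([761, 68, 911]) {
  cube([165, 449, 10]);
  translate([0, 0, 10]) cube([165, 10, 235]);
  translate([0, 439, 10]) cube([165, 10, 235]);
  translate([0, 10, 10]) cube([10, 429, 235]);
  translate([155, 10, 10]) cube([10, 429, 235]);
}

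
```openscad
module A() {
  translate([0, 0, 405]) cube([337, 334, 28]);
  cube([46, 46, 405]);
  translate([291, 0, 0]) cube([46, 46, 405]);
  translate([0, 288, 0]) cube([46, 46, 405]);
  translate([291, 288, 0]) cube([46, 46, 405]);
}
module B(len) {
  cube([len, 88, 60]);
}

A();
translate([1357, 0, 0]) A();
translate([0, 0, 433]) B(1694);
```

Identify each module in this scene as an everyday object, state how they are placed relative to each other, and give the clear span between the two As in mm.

Second stool starts at x = 1357; first ends at x = 337; clear span = 1357 − 337 = 1020 mm.

A is a stool. B is a beam. A beam spans the tops of two stools. The clear span between the two stools is 1020 mm.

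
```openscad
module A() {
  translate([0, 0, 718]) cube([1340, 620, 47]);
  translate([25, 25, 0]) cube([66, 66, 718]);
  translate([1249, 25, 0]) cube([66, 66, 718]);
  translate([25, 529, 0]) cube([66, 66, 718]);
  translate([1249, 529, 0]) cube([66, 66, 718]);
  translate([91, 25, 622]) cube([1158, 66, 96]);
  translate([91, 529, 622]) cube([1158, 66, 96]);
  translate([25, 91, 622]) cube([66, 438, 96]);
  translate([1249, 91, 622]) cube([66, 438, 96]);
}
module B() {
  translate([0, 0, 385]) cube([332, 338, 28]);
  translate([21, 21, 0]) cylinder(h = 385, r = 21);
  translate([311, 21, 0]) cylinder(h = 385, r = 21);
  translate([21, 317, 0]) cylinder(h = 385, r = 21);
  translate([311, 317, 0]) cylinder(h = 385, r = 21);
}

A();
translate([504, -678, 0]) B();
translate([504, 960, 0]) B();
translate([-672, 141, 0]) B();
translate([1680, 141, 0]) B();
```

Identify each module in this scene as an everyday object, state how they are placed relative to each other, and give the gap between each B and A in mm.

Each stool's nearest face is 340 mm from the table's bounding box.

A is a table. B is a stool. Four stools sit around the table at the −y, +y, −x, +x sides. The gap between each stool and the table is 340 mm.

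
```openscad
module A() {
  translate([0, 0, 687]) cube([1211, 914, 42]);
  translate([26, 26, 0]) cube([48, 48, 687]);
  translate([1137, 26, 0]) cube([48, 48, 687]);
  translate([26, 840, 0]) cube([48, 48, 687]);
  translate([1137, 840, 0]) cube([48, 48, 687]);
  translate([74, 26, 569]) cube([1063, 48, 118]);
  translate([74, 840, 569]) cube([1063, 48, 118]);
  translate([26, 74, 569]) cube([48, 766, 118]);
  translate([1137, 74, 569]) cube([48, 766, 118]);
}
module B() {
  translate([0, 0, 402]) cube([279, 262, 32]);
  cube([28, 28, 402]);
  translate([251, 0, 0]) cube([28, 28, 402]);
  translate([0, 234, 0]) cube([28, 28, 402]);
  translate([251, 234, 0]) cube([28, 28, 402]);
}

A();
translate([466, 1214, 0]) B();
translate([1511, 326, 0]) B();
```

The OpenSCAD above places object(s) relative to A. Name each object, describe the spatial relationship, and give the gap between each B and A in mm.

Each stool's nearest face is 300 mm from the table's bounding box.

A is a table. B is a stool. Two stools sit around the table at the +y, +x sides. The gap between each stool and the table is 300 mm.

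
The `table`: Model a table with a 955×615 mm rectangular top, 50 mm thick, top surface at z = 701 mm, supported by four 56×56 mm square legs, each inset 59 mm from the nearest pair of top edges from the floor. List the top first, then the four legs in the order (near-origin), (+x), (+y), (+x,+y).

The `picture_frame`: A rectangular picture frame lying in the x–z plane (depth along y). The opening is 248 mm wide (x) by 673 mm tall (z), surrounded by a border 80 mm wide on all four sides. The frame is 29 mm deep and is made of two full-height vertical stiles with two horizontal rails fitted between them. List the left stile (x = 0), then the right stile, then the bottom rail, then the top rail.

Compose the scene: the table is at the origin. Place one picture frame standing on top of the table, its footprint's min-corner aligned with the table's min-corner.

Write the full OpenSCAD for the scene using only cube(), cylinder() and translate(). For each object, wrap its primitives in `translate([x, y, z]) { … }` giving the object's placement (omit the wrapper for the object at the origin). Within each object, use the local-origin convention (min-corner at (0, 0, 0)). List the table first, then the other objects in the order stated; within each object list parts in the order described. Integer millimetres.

translate([0, 0, 651]) cube([955, 615, 50]);
translate([59, 59, 0]) cube([56, 56, 651]);
translate([840, 59, 0]) cube([56, 56, 651]);
translate([59, 500, 0]) cube([56, 56, 651]);
translate([840, 500, 0]) cube([56, 56, 651]);
translate([0, 0, 701]) {
  cube([80, 29, 833]);
  translate([328, 0, 0]) cube([80, 29, 833]);
  translate([80, 0, 0]) cube([248, 29, 80]);
  translate([80, 0, 753]) cube([248, 29, 80]);
}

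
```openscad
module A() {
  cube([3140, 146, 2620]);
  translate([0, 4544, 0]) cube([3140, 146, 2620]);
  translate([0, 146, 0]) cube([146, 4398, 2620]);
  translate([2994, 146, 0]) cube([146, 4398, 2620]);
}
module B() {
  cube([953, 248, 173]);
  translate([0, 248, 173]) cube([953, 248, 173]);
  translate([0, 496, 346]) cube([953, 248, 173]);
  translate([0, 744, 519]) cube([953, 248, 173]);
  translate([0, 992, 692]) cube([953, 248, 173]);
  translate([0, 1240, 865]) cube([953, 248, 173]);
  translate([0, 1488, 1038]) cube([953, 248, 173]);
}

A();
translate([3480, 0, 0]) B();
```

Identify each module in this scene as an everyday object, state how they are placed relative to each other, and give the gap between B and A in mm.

The staircase's nearest face is 340 mm from the house frame's +x face.

A is a house frame. B is a staircase. The staircase is on the floor beside the house frame on its +x side. The gap between the staircase and the house frame is 340 mm.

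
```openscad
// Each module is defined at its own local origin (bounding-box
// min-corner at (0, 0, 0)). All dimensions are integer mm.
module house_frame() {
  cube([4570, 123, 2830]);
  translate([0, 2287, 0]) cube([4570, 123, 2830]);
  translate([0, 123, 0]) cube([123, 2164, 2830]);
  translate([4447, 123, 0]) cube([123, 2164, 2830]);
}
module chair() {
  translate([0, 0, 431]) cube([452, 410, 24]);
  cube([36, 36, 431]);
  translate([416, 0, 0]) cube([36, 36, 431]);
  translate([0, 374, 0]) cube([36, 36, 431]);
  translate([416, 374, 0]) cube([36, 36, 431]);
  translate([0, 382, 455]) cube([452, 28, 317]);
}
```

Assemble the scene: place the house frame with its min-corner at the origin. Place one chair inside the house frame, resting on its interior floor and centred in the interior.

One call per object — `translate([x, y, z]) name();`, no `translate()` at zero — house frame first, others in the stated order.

house_frame();
translate([2059, 1000, 0]) chair();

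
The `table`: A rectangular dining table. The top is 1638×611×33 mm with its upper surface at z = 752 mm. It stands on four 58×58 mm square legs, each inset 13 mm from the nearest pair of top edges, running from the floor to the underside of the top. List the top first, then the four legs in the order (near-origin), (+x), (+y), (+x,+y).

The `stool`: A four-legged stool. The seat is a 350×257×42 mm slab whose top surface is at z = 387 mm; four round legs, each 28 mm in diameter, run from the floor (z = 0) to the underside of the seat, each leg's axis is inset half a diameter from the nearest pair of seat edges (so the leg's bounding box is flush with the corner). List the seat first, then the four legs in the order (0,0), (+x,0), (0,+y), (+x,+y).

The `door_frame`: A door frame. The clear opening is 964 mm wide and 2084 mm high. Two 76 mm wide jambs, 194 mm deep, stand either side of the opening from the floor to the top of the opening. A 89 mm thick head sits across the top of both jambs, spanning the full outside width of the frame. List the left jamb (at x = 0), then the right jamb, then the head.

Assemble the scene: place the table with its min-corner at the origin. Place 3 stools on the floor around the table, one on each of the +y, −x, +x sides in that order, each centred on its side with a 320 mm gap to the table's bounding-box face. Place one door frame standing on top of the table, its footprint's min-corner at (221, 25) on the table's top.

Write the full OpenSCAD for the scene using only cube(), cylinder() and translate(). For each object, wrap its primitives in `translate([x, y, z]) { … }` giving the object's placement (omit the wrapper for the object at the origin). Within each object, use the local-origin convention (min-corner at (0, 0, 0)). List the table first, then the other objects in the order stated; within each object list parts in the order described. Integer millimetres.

translate([0, 0, 719]) cube([1638, 611, 33]);
translate([13, 13, 0]) cube([58, 58, 719]);
translate([1567, 13, 0]) cube([58, 58, 719]);
translate([13, 540, 0]) cube([58, 58, 719]);
translate([1567, 540, 0]) cube([58, 58, 719]);
translate([644, 931, 0]) {
  translate([0, 0, 345]) cube([350, 257, 42]);
  translate([14, 14, 0]) cylinder(h = 345, r = 14);
  translate([336, 14, 0]) cylinder(h = 345, r = 14);
  translate([14, 243, 0]) cylinder(h = 345, r = 14);
  translate([336, 243, 0]) cylinder(h = 345, r = 14);
}
translate([-670, 177, 0]) {
  translate([0, 0, 345]) cube([350, 257, 42]);
  translate([14, 14, 0]) cylinder(h = 345, r = 14);
  translate([336, 14, 0]) cylinder(h = 345, r = 14);
  translate([14, 243, 0]) cylinder(h = 345, r = 14);
  translate([336, 243, 0]) cylinder(h = 345, r = 14);
}
translate([1958, 177, 0]) {
  translate([0, 0, 345]) cube([350, 257, 42]);
  translate([14, 14, 0]) cylinder(h = 345, r = 14);
  translate([336, 14, 0]) cylinder(h = 345, r = 14);
  translate([14, 243, 0]) cylinder(h = 345, r = 14);
  translate([336, 243, 0]) cylinder(h = 345, r = 14);
}
translate([221, 25, 752]) {
  cube([76, 194, 2084]);
  translate([1040, 0, 0]) cube([76, 194, 2084]);
  translate([0, 0, 2084]) cube([1116, 194, 89]);
}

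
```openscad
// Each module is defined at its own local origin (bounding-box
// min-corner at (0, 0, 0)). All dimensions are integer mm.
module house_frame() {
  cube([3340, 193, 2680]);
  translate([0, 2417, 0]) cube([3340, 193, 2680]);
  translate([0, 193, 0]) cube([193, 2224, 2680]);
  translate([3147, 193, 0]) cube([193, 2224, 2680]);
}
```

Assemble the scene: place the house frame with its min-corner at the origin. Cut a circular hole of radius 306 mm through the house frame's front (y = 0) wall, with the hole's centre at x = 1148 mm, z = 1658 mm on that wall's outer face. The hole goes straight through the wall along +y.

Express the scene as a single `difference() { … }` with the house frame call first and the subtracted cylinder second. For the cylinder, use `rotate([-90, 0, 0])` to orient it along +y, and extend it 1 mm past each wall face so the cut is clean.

difference() {
  house_frame();
  translate([1148, -1, 1658]) rotate([-90, 0, 0]) cylinder(h = 195, r = 306);
}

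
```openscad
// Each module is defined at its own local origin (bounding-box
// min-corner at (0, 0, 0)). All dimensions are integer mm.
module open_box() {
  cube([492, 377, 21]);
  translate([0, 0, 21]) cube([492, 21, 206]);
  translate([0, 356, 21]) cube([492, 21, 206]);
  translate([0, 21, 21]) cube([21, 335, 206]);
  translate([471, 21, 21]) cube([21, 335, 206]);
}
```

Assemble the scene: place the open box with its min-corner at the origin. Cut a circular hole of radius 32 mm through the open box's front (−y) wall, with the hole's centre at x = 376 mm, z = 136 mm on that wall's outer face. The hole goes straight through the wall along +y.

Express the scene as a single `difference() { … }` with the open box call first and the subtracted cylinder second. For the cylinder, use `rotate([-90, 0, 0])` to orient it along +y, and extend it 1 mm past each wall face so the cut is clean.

difference() {
  open_box();
  translate([376, -1, 136]) rotate([-90, 0, 0]) cylinder(h = 23, r = 32);
}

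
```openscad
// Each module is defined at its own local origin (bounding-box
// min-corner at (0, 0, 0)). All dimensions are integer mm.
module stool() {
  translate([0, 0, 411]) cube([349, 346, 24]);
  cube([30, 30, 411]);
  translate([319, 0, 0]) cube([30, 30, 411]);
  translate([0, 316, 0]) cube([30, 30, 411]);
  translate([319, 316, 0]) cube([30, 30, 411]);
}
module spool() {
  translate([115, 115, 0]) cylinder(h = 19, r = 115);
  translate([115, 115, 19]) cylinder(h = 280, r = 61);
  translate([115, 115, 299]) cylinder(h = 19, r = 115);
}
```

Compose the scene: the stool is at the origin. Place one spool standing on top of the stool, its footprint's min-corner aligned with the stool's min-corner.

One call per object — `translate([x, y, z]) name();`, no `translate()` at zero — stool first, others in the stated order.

stool();
translate([0, 0, 435]) spool();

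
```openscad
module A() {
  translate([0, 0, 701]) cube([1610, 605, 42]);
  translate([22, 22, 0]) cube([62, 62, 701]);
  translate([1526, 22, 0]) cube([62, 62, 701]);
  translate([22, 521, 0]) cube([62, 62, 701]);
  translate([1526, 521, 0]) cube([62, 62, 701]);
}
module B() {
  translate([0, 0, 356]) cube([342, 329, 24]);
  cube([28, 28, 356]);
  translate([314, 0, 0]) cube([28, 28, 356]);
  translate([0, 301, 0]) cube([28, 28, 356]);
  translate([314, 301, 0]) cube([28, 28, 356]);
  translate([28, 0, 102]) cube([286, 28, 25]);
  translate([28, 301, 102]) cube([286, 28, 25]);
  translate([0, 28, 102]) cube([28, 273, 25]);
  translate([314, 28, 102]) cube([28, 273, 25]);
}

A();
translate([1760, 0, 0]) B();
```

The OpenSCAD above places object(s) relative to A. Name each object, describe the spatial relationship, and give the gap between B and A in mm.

A is a table. B is a stool. The stool is on the floor beside the table on its +x side. The gap between the stool and the table is 150 mm.

The stool's nearest face is 150 mm from the table's +x face.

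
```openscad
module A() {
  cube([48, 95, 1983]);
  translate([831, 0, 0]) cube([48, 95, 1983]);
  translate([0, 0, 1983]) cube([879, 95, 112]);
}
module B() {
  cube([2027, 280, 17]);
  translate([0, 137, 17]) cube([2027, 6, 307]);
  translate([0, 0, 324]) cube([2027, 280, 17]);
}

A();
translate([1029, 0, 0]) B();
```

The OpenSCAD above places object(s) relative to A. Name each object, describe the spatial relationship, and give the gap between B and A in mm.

The I-beam's nearest face is 150 mm from the door frame's +x face.

A is a door frame. B is an I-beam. The I-beam is on the floor beside the door frame on its +x side. The gap between the I-beam and the door frame is 150 mm.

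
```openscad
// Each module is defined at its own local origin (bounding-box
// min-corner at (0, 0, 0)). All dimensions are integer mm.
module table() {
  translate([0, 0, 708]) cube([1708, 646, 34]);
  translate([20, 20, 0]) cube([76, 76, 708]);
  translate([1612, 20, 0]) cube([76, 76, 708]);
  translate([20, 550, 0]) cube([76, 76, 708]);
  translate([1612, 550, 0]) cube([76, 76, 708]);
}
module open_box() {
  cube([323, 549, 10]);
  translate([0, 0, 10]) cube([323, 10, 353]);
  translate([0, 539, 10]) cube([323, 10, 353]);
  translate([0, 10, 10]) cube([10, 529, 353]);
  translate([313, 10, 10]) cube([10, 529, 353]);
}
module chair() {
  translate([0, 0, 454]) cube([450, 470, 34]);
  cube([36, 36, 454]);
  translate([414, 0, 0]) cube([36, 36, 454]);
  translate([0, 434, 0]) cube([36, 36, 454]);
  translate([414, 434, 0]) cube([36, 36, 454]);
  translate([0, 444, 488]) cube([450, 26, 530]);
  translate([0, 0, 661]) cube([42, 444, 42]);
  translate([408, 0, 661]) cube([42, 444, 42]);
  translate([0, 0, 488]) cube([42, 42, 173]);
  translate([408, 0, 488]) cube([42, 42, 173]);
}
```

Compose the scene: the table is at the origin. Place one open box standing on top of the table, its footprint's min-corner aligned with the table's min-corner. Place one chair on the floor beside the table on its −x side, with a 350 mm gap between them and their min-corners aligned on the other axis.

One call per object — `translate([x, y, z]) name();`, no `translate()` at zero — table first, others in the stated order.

table();
translate([0, 0, 742]) open_box();
translate([-800, 0, 0]) chair();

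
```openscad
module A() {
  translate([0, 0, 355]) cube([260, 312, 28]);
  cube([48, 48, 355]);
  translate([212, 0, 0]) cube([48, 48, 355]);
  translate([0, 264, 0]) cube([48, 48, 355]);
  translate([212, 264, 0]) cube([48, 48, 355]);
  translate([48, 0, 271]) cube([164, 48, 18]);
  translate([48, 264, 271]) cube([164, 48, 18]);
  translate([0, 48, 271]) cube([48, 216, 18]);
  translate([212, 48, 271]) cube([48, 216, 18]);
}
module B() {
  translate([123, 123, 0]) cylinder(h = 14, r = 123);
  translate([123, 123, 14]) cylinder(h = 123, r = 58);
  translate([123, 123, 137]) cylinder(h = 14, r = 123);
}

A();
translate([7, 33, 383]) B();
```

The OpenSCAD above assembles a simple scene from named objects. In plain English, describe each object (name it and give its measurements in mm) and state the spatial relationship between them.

A is a four-legged stool. The seat is a 260×312×28 mm slab whose top surface is at z = 383 mm; four square legs, each 48×48 mm in cross-section, run from the floor (z = 0) to the underside of the seat, each flush with a corner of the seat. Four stretchers, 48 mm wide and 18 mm tall, connect adjacent legs with their undersides at z = 271 mm, each running between the inner faces of the legs it joins and aligned with the legs' outer faces on the other axis.

B is a spool: two coaxial disc flanges of radius 123 mm and thickness 14 mm, joined by a core cylinder of radius 58 mm and height 123 mm. The lower flange rests on z = 0 and the three cylinders share a vertical axis.

The spool is on top of the stool, centred.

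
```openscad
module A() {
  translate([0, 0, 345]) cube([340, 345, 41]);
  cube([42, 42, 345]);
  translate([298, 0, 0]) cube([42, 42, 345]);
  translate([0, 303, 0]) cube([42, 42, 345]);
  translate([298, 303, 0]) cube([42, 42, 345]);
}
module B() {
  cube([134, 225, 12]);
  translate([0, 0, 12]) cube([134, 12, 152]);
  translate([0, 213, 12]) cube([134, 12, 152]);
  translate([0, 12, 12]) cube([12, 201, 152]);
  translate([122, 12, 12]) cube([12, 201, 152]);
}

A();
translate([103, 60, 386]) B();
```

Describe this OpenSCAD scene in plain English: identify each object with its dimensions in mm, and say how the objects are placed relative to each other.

A is a four-legged stool. The seat is 340×345 mm, 41 mm thick, top at z = 386 mm. It stands on four square legs, each 42×42 mm in cross-section, from z = 0 to the seat underside, each flush with a corner of the seat.

B is an open storage box with external size 134×225×164 mm and wall thickness 12 mm (the base is also 12 mm thick). The base covers the whole footprint; the four walls stand on the base, with the y-facing walls full-width and the x-facing walls fitting between their inner faces.

The open box is on top of the stool, centred.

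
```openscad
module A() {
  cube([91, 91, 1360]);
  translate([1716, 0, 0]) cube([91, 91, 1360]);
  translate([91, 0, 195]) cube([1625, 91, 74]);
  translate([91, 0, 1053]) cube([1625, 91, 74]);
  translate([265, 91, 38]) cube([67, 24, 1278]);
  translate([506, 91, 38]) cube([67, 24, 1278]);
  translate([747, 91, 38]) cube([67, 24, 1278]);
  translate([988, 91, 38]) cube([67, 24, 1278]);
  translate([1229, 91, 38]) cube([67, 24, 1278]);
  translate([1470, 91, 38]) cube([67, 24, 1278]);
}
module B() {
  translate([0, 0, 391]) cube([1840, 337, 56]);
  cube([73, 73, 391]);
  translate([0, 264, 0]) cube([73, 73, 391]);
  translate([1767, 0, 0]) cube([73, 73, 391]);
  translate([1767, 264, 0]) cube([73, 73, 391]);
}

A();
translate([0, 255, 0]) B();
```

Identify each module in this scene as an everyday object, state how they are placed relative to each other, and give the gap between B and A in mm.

The bench's nearest face is 140 mm from the fence section's +y face.

A is a fence section. B is a bench. The bench is on the floor beside the fence section on its +y side. The gap between the bench and the fence section is 140 mm.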